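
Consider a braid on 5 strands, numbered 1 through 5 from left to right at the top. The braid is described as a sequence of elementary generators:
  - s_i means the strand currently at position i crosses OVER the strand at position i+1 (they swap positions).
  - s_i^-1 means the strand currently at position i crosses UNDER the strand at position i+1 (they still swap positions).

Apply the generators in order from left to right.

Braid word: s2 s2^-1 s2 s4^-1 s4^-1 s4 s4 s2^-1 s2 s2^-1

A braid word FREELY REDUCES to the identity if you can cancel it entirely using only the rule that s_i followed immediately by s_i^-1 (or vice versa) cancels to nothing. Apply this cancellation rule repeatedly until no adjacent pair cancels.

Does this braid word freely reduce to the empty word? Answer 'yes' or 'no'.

Answer: yes

Derivation:
Gen 1 (s2): push. Stack: [s2]
Gen 2 (s2^-1): cancels prior s2. Stack: []
Gen 3 (s2): push. Stack: [s2]
Gen 4 (s4^-1): push. Stack: [s2 s4^-1]
Gen 5 (s4^-1): push. Stack: [s2 s4^-1 s4^-1]
Gen 6 (s4): cancels prior s4^-1. Stack: [s2 s4^-1]
Gen 7 (s4): cancels prior s4^-1. Stack: [s2]
Gen 8 (s2^-1): cancels prior s2. Stack: []
Gen 9 (s2): push. Stack: [s2]
Gen 10 (s2^-1): cancels prior s2. Stack: []
Reduced word: (empty)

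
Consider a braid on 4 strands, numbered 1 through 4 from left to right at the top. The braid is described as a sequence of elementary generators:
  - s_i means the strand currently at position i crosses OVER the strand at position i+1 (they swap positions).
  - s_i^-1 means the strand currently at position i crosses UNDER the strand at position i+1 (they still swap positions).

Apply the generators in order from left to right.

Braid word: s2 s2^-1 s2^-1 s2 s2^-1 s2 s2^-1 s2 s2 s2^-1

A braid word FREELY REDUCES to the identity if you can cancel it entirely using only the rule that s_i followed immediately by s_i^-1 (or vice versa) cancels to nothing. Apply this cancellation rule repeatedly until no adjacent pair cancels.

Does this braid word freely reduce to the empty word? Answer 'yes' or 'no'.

Gen 1 (s2): push. Stack: [s2]
Gen 2 (s2^-1): cancels prior s2. Stack: []
Gen 3 (s2^-1): push. Stack: [s2^-1]
Gen 4 (s2): cancels prior s2^-1. Stack: []
Gen 5 (s2^-1): push. Stack: [s2^-1]
Gen 6 (s2): cancels prior s2^-1. Stack: []
Gen 7 (s2^-1): push. Stack: [s2^-1]
Gen 8 (s2): cancels prior s2^-1. Stack: []
Gen 9 (s2): push. Stack: [s2]
Gen 10 (s2^-1): cancels prior s2. Stack: []
Reduced word: (empty)

Answer: yes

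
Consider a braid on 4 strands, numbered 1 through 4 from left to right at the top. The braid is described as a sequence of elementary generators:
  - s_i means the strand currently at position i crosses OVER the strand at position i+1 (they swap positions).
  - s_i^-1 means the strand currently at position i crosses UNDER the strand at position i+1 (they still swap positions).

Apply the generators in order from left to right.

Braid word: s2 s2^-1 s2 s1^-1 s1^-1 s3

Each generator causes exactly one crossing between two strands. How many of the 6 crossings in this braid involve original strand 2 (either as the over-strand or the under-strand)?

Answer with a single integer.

Gen 1: crossing 2x3. Involves strand 2? yes. Count so far: 1
Gen 2: crossing 3x2. Involves strand 2? yes. Count so far: 2
Gen 3: crossing 2x3. Involves strand 2? yes. Count so far: 3
Gen 4: crossing 1x3. Involves strand 2? no. Count so far: 3
Gen 5: crossing 3x1. Involves strand 2? no. Count so far: 3
Gen 6: crossing 2x4. Involves strand 2? yes. Count so far: 4

Answer: 4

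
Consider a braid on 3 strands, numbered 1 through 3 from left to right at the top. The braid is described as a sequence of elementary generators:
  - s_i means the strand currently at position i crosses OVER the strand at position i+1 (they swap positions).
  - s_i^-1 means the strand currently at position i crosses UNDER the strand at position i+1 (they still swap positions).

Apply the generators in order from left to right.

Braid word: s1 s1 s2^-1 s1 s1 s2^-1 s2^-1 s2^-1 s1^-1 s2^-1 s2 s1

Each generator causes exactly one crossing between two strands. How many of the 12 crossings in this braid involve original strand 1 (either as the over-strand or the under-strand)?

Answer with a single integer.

Answer: 8

Derivation:
Gen 1: crossing 1x2. Involves strand 1? yes. Count so far: 1
Gen 2: crossing 2x1. Involves strand 1? yes. Count so far: 2
Gen 3: crossing 2x3. Involves strand 1? no. Count so far: 2
Gen 4: crossing 1x3. Involves strand 1? yes. Count so far: 3
Gen 5: crossing 3x1. Involves strand 1? yes. Count so far: 4
Gen 6: crossing 3x2. Involves strand 1? no. Count so far: 4
Gen 7: crossing 2x3. Involves strand 1? no. Count so far: 4
Gen 8: crossing 3x2. Involves strand 1? no. Count so far: 4
Gen 9: crossing 1x2. Involves strand 1? yes. Count so far: 5
Gen 10: crossing 1x3. Involves strand 1? yes. Count so far: 6
Gen 11: crossing 3x1. Involves strand 1? yes. Count so far: 7
Gen 12: crossing 2x1. Involves strand 1? yes. Count so far: 8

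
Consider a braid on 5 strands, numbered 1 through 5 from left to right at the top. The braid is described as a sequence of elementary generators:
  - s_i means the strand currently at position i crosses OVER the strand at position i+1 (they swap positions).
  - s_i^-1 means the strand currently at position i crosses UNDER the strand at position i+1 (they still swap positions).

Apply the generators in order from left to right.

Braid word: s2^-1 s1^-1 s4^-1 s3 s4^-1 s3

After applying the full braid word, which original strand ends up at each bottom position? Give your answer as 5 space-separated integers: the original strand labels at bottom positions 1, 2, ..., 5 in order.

Answer: 3 1 4 5 2

Derivation:
Gen 1 (s2^-1): strand 2 crosses under strand 3. Perm now: [1 3 2 4 5]
Gen 2 (s1^-1): strand 1 crosses under strand 3. Perm now: [3 1 2 4 5]
Gen 3 (s4^-1): strand 4 crosses under strand 5. Perm now: [3 1 2 5 4]
Gen 4 (s3): strand 2 crosses over strand 5. Perm now: [3 1 5 2 4]
Gen 5 (s4^-1): strand 2 crosses under strand 4. Perm now: [3 1 5 4 2]
Gen 6 (s3): strand 5 crosses over strand 4. Perm now: [3 1 4 5 2]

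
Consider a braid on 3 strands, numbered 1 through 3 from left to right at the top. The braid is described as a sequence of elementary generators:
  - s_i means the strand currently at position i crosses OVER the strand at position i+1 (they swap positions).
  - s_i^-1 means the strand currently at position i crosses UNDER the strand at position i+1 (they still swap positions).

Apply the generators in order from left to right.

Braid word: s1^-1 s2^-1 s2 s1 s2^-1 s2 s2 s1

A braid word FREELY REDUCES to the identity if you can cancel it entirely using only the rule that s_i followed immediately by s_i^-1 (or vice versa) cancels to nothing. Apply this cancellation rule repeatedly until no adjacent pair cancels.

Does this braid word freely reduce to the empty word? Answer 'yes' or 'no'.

Gen 1 (s1^-1): push. Stack: [s1^-1]
Gen 2 (s2^-1): push. Stack: [s1^-1 s2^-1]
Gen 3 (s2): cancels prior s2^-1. Stack: [s1^-1]
Gen 4 (s1): cancels prior s1^-1. Stack: []
Gen 5 (s2^-1): push. Stack: [s2^-1]
Gen 6 (s2): cancels prior s2^-1. Stack: []
Gen 7 (s2): push. Stack: [s2]
Gen 8 (s1): push. Stack: [s2 s1]
Reduced word: s2 s1

Answer: no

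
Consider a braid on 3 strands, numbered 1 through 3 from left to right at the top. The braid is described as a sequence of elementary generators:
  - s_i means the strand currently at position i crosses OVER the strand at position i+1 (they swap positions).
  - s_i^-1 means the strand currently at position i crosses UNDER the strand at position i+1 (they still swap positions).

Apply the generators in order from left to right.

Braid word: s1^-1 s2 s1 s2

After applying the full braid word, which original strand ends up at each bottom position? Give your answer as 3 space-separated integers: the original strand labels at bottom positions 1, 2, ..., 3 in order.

Answer: 3 1 2

Derivation:
Gen 1 (s1^-1): strand 1 crosses under strand 2. Perm now: [2 1 3]
Gen 2 (s2): strand 1 crosses over strand 3. Perm now: [2 3 1]
Gen 3 (s1): strand 2 crosses over strand 3. Perm now: [3 2 1]
Gen 4 (s2): strand 2 crosses over strand 1. Perm now: [3 1 2]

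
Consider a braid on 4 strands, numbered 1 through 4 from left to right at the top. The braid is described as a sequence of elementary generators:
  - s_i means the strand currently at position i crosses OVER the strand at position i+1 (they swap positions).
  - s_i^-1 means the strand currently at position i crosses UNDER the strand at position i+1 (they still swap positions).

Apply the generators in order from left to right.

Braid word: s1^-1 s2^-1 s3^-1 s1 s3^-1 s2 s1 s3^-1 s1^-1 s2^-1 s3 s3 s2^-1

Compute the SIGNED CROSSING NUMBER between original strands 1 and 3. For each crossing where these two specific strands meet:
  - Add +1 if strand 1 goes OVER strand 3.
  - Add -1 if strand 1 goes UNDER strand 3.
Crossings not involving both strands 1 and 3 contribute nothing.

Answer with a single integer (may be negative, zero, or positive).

Answer: -3

Derivation:
Gen 1: crossing 1x2. Both 1&3? no. Sum: 0
Gen 2: 1 under 3. Both 1&3? yes. Contrib: -1. Sum: -1
Gen 3: crossing 1x4. Both 1&3? no. Sum: -1
Gen 4: crossing 2x3. Both 1&3? no. Sum: -1
Gen 5: crossing 4x1. Both 1&3? no. Sum: -1
Gen 6: crossing 2x1. Both 1&3? no. Sum: -1
Gen 7: 3 over 1. Both 1&3? yes. Contrib: -1. Sum: -2
Gen 8: crossing 2x4. Both 1&3? no. Sum: -2
Gen 9: 1 under 3. Both 1&3? yes. Contrib: -1. Sum: -3
Gen 10: crossing 1x4. Both 1&3? no. Sum: -3
Gen 11: crossing 1x2. Both 1&3? no. Sum: -3
Gen 12: crossing 2x1. Both 1&3? no. Sum: -3
Gen 13: crossing 4x1. Both 1&3? no. Sum: -3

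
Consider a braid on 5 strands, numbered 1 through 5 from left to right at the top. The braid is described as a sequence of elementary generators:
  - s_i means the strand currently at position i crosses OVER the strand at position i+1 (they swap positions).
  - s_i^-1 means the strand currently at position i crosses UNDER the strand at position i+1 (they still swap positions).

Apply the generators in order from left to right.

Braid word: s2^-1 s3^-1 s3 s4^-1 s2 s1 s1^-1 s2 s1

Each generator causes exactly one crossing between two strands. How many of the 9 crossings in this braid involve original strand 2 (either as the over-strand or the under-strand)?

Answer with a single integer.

Answer: 7

Derivation:
Gen 1: crossing 2x3. Involves strand 2? yes. Count so far: 1
Gen 2: crossing 2x4. Involves strand 2? yes. Count so far: 2
Gen 3: crossing 4x2. Involves strand 2? yes. Count so far: 3
Gen 4: crossing 4x5. Involves strand 2? no. Count so far: 3
Gen 5: crossing 3x2. Involves strand 2? yes. Count so far: 4
Gen 6: crossing 1x2. Involves strand 2? yes. Count so far: 5
Gen 7: crossing 2x1. Involves strand 2? yes. Count so far: 6
Gen 8: crossing 2x3. Involves strand 2? yes. Count so far: 7
Gen 9: crossing 1x3. Involves strand 2? no. Count so far: 7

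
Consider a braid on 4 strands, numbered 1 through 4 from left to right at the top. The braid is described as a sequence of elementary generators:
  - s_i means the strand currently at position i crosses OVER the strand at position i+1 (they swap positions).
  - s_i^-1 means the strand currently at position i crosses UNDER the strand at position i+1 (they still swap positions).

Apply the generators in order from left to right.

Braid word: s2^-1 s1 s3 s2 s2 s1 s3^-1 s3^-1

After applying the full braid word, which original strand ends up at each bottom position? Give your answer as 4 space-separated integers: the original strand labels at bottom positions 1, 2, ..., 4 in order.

Gen 1 (s2^-1): strand 2 crosses under strand 3. Perm now: [1 3 2 4]
Gen 2 (s1): strand 1 crosses over strand 3. Perm now: [3 1 2 4]
Gen 3 (s3): strand 2 crosses over strand 4. Perm now: [3 1 4 2]
Gen 4 (s2): strand 1 crosses over strand 4. Perm now: [3 4 1 2]
Gen 5 (s2): strand 4 crosses over strand 1. Perm now: [3 1 4 2]
Gen 6 (s1): strand 3 crosses over strand 1. Perm now: [1 3 4 2]
Gen 7 (s3^-1): strand 4 crosses under strand 2. Perm now: [1 3 2 4]
Gen 8 (s3^-1): strand 2 crosses under strand 4. Perm now: [1 3 4 2]

Answer: 1 3 4 2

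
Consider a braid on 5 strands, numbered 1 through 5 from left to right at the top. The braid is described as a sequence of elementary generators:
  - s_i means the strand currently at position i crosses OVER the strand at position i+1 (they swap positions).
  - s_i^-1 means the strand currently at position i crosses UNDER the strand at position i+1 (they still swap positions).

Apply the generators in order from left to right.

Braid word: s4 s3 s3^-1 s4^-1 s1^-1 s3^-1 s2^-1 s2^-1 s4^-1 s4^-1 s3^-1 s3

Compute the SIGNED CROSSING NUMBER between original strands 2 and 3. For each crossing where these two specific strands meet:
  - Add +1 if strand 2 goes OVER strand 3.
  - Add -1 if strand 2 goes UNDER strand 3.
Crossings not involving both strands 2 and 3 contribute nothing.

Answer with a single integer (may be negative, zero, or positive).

Gen 1: crossing 4x5. Both 2&3? no. Sum: 0
Gen 2: crossing 3x5. Both 2&3? no. Sum: 0
Gen 3: crossing 5x3. Both 2&3? no. Sum: 0
Gen 4: crossing 5x4. Both 2&3? no. Sum: 0
Gen 5: crossing 1x2. Both 2&3? no. Sum: 0
Gen 6: crossing 3x4. Both 2&3? no. Sum: 0
Gen 7: crossing 1x4. Both 2&3? no. Sum: 0
Gen 8: crossing 4x1. Both 2&3? no. Sum: 0
Gen 9: crossing 3x5. Both 2&3? no. Sum: 0
Gen 10: crossing 5x3. Both 2&3? no. Sum: 0
Gen 11: crossing 4x3. Both 2&3? no. Sum: 0
Gen 12: crossing 3x4. Both 2&3? no. Sum: 0

Answer: 0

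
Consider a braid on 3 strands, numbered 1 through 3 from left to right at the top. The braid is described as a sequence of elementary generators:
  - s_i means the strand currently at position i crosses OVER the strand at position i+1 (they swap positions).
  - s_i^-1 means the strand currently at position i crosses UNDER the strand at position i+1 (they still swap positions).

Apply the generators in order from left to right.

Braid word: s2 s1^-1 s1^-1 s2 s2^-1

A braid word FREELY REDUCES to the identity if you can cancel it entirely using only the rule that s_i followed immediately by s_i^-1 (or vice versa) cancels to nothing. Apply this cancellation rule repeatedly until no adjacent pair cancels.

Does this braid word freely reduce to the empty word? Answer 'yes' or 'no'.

Gen 1 (s2): push. Stack: [s2]
Gen 2 (s1^-1): push. Stack: [s2 s1^-1]
Gen 3 (s1^-1): push. Stack: [s2 s1^-1 s1^-1]
Gen 4 (s2): push. Stack: [s2 s1^-1 s1^-1 s2]
Gen 5 (s2^-1): cancels prior s2. Stack: [s2 s1^-1 s1^-1]
Reduced word: s2 s1^-1 s1^-1

Answer: no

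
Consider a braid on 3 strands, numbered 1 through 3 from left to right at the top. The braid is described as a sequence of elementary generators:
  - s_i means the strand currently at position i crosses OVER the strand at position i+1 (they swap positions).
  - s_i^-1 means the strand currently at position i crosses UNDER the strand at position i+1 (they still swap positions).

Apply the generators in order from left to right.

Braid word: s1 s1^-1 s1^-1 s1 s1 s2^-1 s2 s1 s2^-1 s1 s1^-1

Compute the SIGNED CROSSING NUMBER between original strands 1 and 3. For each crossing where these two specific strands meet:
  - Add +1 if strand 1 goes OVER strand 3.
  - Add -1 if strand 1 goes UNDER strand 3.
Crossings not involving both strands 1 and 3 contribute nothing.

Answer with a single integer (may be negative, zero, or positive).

Answer: 0

Derivation:
Gen 1: crossing 1x2. Both 1&3? no. Sum: 0
Gen 2: crossing 2x1. Both 1&3? no. Sum: 0
Gen 3: crossing 1x2. Both 1&3? no. Sum: 0
Gen 4: crossing 2x1. Both 1&3? no. Sum: 0
Gen 5: crossing 1x2. Both 1&3? no. Sum: 0
Gen 6: 1 under 3. Both 1&3? yes. Contrib: -1. Sum: -1
Gen 7: 3 over 1. Both 1&3? yes. Contrib: -1. Sum: -2
Gen 8: crossing 2x1. Both 1&3? no. Sum: -2
Gen 9: crossing 2x3. Both 1&3? no. Sum: -2
Gen 10: 1 over 3. Both 1&3? yes. Contrib: +1. Sum: -1
Gen 11: 3 under 1. Both 1&3? yes. Contrib: +1. Sum: 0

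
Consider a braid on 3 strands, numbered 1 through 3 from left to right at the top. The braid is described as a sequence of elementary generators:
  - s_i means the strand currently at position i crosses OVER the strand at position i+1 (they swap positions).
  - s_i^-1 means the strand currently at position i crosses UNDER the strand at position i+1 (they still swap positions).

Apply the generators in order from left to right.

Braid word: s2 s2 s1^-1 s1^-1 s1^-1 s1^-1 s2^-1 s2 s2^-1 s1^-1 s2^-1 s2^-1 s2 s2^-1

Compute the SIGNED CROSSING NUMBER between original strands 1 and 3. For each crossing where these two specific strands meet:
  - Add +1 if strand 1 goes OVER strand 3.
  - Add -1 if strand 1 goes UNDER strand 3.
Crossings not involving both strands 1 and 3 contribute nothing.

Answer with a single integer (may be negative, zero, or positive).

Answer: -1

Derivation:
Gen 1: crossing 2x3. Both 1&3? no. Sum: 0
Gen 2: crossing 3x2. Both 1&3? no. Sum: 0
Gen 3: crossing 1x2. Both 1&3? no. Sum: 0
Gen 4: crossing 2x1. Both 1&3? no. Sum: 0
Gen 5: crossing 1x2. Both 1&3? no. Sum: 0
Gen 6: crossing 2x1. Both 1&3? no. Sum: 0
Gen 7: crossing 2x3. Both 1&3? no. Sum: 0
Gen 8: crossing 3x2. Both 1&3? no. Sum: 0
Gen 9: crossing 2x3. Both 1&3? no. Sum: 0
Gen 10: 1 under 3. Both 1&3? yes. Contrib: -1. Sum: -1
Gen 11: crossing 1x2. Both 1&3? no. Sum: -1
Gen 12: crossing 2x1. Both 1&3? no. Sum: -1
Gen 13: crossing 1x2. Both 1&3? no. Sum: -1
Gen 14: crossing 2x1. Both 1&3? no. Sum: -1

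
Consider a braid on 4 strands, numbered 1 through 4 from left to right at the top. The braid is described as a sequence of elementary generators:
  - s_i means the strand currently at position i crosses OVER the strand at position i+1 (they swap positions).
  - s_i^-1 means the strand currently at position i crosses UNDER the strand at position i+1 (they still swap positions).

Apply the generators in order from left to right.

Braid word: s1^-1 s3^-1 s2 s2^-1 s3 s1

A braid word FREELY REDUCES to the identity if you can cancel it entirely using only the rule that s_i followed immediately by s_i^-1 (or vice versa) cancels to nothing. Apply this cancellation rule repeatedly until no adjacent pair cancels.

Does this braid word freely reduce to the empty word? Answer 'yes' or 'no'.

Answer: yes

Derivation:
Gen 1 (s1^-1): push. Stack: [s1^-1]
Gen 2 (s3^-1): push. Stack: [s1^-1 s3^-1]
Gen 3 (s2): push. Stack: [s1^-1 s3^-1 s2]
Gen 4 (s2^-1): cancels prior s2. Stack: [s1^-1 s3^-1]
Gen 5 (s3): cancels prior s3^-1. Stack: [s1^-1]
Gen 6 (s1): cancels prior s1^-1. Stack: []
Reduced word: (empty)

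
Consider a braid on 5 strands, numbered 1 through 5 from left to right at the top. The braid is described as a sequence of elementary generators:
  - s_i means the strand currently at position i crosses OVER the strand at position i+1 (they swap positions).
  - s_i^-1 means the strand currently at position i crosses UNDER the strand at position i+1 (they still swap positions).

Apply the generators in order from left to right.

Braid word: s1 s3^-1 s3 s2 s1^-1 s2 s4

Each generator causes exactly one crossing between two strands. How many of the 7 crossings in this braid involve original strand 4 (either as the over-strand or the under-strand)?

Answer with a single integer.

Answer: 3

Derivation:
Gen 1: crossing 1x2. Involves strand 4? no. Count so far: 0
Gen 2: crossing 3x4. Involves strand 4? yes. Count so far: 1
Gen 3: crossing 4x3. Involves strand 4? yes. Count so far: 2
Gen 4: crossing 1x3. Involves strand 4? no. Count so far: 2
Gen 5: crossing 2x3. Involves strand 4? no. Count so far: 2
Gen 6: crossing 2x1. Involves strand 4? no. Count so far: 2
Gen 7: crossing 4x5. Involves strand 4? yes. Count so far: 3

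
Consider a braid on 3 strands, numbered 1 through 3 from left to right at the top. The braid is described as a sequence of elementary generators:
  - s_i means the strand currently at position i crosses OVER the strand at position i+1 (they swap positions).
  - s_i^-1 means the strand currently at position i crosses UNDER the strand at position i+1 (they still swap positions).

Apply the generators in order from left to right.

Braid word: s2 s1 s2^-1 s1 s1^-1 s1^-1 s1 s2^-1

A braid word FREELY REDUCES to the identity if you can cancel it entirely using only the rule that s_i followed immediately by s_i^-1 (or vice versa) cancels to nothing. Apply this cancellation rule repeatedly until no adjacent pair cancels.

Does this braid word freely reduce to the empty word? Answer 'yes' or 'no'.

Gen 1 (s2): push. Stack: [s2]
Gen 2 (s1): push. Stack: [s2 s1]
Gen 3 (s2^-1): push. Stack: [s2 s1 s2^-1]
Gen 4 (s1): push. Stack: [s2 s1 s2^-1 s1]
Gen 5 (s1^-1): cancels prior s1. Stack: [s2 s1 s2^-1]
Gen 6 (s1^-1): push. Stack: [s2 s1 s2^-1 s1^-1]
Gen 7 (s1): cancels prior s1^-1. Stack: [s2 s1 s2^-1]
Gen 8 (s2^-1): push. Stack: [s2 s1 s2^-1 s2^-1]
Reduced word: s2 s1 s2^-1 s2^-1

Answer: no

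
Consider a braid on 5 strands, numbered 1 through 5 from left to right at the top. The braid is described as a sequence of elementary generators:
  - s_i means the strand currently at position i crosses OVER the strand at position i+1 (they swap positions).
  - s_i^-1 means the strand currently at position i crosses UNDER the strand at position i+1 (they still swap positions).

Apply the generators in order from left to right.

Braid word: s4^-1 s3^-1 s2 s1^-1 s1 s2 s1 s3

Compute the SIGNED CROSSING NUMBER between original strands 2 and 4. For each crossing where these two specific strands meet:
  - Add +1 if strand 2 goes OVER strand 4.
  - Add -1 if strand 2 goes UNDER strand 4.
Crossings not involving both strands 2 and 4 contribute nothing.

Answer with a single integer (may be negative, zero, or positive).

Gen 1: crossing 4x5. Both 2&4? no. Sum: 0
Gen 2: crossing 3x5. Both 2&4? no. Sum: 0
Gen 3: crossing 2x5. Both 2&4? no. Sum: 0
Gen 4: crossing 1x5. Both 2&4? no. Sum: 0
Gen 5: crossing 5x1. Both 2&4? no. Sum: 0
Gen 6: crossing 5x2. Both 2&4? no. Sum: 0
Gen 7: crossing 1x2. Both 2&4? no. Sum: 0
Gen 8: crossing 5x3. Both 2&4? no. Sum: 0

Answer: 0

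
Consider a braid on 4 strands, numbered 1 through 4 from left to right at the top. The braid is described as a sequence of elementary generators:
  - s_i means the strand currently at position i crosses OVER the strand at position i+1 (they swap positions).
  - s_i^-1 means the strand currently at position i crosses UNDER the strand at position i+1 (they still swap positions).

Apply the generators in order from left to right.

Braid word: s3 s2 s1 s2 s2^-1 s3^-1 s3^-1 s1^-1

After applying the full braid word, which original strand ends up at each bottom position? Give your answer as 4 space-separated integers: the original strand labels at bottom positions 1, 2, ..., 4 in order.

Answer: 1 4 2 3

Derivation:
Gen 1 (s3): strand 3 crosses over strand 4. Perm now: [1 2 4 3]
Gen 2 (s2): strand 2 crosses over strand 4. Perm now: [1 4 2 3]
Gen 3 (s1): strand 1 crosses over strand 4. Perm now: [4 1 2 3]
Gen 4 (s2): strand 1 crosses over strand 2. Perm now: [4 2 1 3]
Gen 5 (s2^-1): strand 2 crosses under strand 1. Perm now: [4 1 2 3]
Gen 6 (s3^-1): strand 2 crosses under strand 3. Perm now: [4 1 3 2]
Gen 7 (s3^-1): strand 3 crosses under strand 2. Perm now: [4 1 2 3]
Gen 8 (s1^-1): strand 4 crosses under strand 1. Perm now: [1 4 2 3]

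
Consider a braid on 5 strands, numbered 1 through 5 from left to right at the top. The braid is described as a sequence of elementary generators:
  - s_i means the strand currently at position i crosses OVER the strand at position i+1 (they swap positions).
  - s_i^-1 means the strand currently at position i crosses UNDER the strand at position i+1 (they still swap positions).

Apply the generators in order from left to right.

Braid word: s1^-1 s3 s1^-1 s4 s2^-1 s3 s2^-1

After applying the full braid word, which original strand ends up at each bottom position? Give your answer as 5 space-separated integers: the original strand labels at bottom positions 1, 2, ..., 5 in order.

Answer: 1 5 4 2 3

Derivation:
Gen 1 (s1^-1): strand 1 crosses under strand 2. Perm now: [2 1 3 4 5]
Gen 2 (s3): strand 3 crosses over strand 4. Perm now: [2 1 4 3 5]
Gen 3 (s1^-1): strand 2 crosses under strand 1. Perm now: [1 2 4 3 5]
Gen 4 (s4): strand 3 crosses over strand 5. Perm now: [1 2 4 5 3]
Gen 5 (s2^-1): strand 2 crosses under strand 4. Perm now: [1 4 2 5 3]
Gen 6 (s3): strand 2 crosses over strand 5. Perm now: [1 4 5 2 3]
Gen 7 (s2^-1): strand 4 crosses under strand 5. Perm now: [1 5 4 2 3]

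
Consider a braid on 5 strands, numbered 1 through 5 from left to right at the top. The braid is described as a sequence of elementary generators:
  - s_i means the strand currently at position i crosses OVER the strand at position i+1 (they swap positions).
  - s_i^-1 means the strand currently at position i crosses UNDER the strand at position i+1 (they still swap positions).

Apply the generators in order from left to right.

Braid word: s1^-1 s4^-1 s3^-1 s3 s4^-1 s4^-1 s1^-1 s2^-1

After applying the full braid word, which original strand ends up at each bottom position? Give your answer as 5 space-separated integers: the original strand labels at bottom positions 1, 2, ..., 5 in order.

Answer: 1 3 2 5 4

Derivation:
Gen 1 (s1^-1): strand 1 crosses under strand 2. Perm now: [2 1 3 4 5]
Gen 2 (s4^-1): strand 4 crosses under strand 5. Perm now: [2 1 3 5 4]
Gen 3 (s3^-1): strand 3 crosses under strand 5. Perm now: [2 1 5 3 4]
Gen 4 (s3): strand 5 crosses over strand 3. Perm now: [2 1 3 5 4]
Gen 5 (s4^-1): strand 5 crosses under strand 4. Perm now: [2 1 3 4 5]
Gen 6 (s4^-1): strand 4 crosses under strand 5. Perm now: [2 1 3 5 4]
Gen 7 (s1^-1): strand 2 crosses under strand 1. Perm now: [1 2 3 5 4]
Gen 8 (s2^-1): strand 2 crosses under strand 3. Perm now: [1 3 2 5 4]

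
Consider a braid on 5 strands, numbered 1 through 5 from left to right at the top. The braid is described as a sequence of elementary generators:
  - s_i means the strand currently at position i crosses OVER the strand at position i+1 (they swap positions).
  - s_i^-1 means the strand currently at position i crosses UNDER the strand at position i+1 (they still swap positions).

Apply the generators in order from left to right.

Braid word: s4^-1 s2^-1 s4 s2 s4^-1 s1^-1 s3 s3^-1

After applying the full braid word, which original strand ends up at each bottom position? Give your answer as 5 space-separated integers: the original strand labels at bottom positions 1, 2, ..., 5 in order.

Answer: 2 1 3 5 4

Derivation:
Gen 1 (s4^-1): strand 4 crosses under strand 5. Perm now: [1 2 3 5 4]
Gen 2 (s2^-1): strand 2 crosses under strand 3. Perm now: [1 3 2 5 4]
Gen 3 (s4): strand 5 crosses over strand 4. Perm now: [1 3 2 4 5]
Gen 4 (s2): strand 3 crosses over strand 2. Perm now: [1 2 3 4 5]
Gen 5 (s4^-1): strand 4 crosses under strand 5. Perm now: [1 2 3 5 4]
Gen 6 (s1^-1): strand 1 crosses under strand 2. Perm now: [2 1 3 5 4]
Gen 7 (s3): strand 3 crosses over strand 5. Perm now: [2 1 5 3 4]
Gen 8 (s3^-1): strand 5 crosses under strand 3. Perm now: [2 1 3 5 4]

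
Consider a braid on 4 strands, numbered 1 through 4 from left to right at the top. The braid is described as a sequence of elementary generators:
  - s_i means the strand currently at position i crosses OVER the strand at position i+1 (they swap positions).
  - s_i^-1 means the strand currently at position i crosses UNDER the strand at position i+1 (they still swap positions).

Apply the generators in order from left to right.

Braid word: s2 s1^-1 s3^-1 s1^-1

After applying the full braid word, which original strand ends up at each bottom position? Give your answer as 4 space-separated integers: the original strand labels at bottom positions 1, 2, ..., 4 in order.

Answer: 1 3 4 2

Derivation:
Gen 1 (s2): strand 2 crosses over strand 3. Perm now: [1 3 2 4]
Gen 2 (s1^-1): strand 1 crosses under strand 3. Perm now: [3 1 2 4]
Gen 3 (s3^-1): strand 2 crosses under strand 4. Perm now: [3 1 4 2]
Gen 4 (s1^-1): strand 3 crosses under strand 1. Perm now: [1 3 4 2]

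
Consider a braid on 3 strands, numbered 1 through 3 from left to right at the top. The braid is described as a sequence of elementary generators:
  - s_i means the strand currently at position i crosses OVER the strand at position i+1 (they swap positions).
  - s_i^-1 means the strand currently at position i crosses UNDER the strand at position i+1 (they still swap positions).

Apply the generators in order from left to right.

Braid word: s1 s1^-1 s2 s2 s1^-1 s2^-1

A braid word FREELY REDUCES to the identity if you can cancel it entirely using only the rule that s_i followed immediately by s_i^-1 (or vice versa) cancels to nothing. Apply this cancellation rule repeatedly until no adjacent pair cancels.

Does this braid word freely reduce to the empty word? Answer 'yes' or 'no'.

Answer: no

Derivation:
Gen 1 (s1): push. Stack: [s1]
Gen 2 (s1^-1): cancels prior s1. Stack: []
Gen 3 (s2): push. Stack: [s2]
Gen 4 (s2): push. Stack: [s2 s2]
Gen 5 (s1^-1): push. Stack: [s2 s2 s1^-1]
Gen 6 (s2^-1): push. Stack: [s2 s2 s1^-1 s2^-1]
Reduced word: s2 s2 s1^-1 s2^-1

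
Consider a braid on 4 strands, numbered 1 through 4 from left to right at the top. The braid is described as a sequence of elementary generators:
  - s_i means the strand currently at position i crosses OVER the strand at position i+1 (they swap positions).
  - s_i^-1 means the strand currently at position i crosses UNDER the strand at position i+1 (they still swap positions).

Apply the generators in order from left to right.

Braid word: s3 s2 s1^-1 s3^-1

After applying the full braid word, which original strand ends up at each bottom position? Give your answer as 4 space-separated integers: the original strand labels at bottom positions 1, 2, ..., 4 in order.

Answer: 4 1 3 2

Derivation:
Gen 1 (s3): strand 3 crosses over strand 4. Perm now: [1 2 4 3]
Gen 2 (s2): strand 2 crosses over strand 4. Perm now: [1 4 2 3]
Gen 3 (s1^-1): strand 1 crosses under strand 4. Perm now: [4 1 2 3]
Gen 4 (s3^-1): strand 2 crosses under strand 3. Perm now: [4 1 3 2]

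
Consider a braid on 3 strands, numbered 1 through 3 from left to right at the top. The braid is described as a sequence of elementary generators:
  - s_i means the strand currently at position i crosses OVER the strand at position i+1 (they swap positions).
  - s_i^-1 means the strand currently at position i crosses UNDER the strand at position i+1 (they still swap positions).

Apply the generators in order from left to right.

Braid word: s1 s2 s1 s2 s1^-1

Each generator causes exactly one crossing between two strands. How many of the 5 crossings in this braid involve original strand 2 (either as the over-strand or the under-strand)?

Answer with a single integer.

Answer: 3

Derivation:
Gen 1: crossing 1x2. Involves strand 2? yes. Count so far: 1
Gen 2: crossing 1x3. Involves strand 2? no. Count so far: 1
Gen 3: crossing 2x3. Involves strand 2? yes. Count so far: 2
Gen 4: crossing 2x1. Involves strand 2? yes. Count so far: 3
Gen 5: crossing 3x1. Involves strand 2? no. Count so far: 3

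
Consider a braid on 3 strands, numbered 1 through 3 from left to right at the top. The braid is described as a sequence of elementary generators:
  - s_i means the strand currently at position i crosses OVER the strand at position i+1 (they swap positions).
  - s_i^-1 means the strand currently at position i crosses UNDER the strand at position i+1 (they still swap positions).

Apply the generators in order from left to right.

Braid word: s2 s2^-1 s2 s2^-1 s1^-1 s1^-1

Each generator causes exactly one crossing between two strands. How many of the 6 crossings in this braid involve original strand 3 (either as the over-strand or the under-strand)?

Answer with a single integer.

Gen 1: crossing 2x3. Involves strand 3? yes. Count so far: 1
Gen 2: crossing 3x2. Involves strand 3? yes. Count so far: 2
Gen 3: crossing 2x3. Involves strand 3? yes. Count so far: 3
Gen 4: crossing 3x2. Involves strand 3? yes. Count so far: 4
Gen 5: crossing 1x2. Involves strand 3? no. Count so far: 4
Gen 6: crossing 2x1. Involves strand 3? no. Count so far: 4

Answer: 4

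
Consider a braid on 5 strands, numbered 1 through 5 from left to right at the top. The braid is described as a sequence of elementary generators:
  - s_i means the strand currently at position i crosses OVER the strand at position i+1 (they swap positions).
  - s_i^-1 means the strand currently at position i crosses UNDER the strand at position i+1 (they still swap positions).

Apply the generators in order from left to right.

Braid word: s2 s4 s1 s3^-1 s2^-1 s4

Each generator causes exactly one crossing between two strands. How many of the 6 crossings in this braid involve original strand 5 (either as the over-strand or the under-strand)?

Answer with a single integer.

Gen 1: crossing 2x3. Involves strand 5? no. Count so far: 0
Gen 2: crossing 4x5. Involves strand 5? yes. Count so far: 1
Gen 3: crossing 1x3. Involves strand 5? no. Count so far: 1
Gen 4: crossing 2x5. Involves strand 5? yes. Count so far: 2
Gen 5: crossing 1x5. Involves strand 5? yes. Count so far: 3
Gen 6: crossing 2x4. Involves strand 5? no. Count so far: 3

Answer: 3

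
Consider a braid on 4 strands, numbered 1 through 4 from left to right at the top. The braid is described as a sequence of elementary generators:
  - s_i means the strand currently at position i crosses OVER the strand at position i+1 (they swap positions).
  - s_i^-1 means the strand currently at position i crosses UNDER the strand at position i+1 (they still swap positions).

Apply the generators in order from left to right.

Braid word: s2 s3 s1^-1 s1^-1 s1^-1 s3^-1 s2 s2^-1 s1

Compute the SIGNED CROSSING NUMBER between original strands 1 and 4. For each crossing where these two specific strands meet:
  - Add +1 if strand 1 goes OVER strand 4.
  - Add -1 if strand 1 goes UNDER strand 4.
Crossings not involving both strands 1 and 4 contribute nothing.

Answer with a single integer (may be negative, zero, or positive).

Gen 1: crossing 2x3. Both 1&4? no. Sum: 0
Gen 2: crossing 2x4. Both 1&4? no. Sum: 0
Gen 3: crossing 1x3. Both 1&4? no. Sum: 0
Gen 4: crossing 3x1. Both 1&4? no. Sum: 0
Gen 5: crossing 1x3. Both 1&4? no. Sum: 0
Gen 6: crossing 4x2. Both 1&4? no. Sum: 0
Gen 7: crossing 1x2. Both 1&4? no. Sum: 0
Gen 8: crossing 2x1. Both 1&4? no. Sum: 0
Gen 9: crossing 3x1. Both 1&4? no. Sum: 0

Answer: 0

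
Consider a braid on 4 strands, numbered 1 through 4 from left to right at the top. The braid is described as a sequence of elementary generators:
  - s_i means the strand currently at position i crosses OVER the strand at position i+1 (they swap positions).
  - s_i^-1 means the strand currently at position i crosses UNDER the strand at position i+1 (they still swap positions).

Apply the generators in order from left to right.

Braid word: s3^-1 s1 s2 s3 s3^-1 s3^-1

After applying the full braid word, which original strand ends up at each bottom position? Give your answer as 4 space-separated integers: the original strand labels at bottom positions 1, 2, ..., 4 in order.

Gen 1 (s3^-1): strand 3 crosses under strand 4. Perm now: [1 2 4 3]
Gen 2 (s1): strand 1 crosses over strand 2. Perm now: [2 1 4 3]
Gen 3 (s2): strand 1 crosses over strand 4. Perm now: [2 4 1 3]
Gen 4 (s3): strand 1 crosses over strand 3. Perm now: [2 4 3 1]
Gen 5 (s3^-1): strand 3 crosses under strand 1. Perm now: [2 4 1 3]
Gen 6 (s3^-1): strand 1 crosses under strand 3. Perm now: [2 4 3 1]

Answer: 2 4 3 1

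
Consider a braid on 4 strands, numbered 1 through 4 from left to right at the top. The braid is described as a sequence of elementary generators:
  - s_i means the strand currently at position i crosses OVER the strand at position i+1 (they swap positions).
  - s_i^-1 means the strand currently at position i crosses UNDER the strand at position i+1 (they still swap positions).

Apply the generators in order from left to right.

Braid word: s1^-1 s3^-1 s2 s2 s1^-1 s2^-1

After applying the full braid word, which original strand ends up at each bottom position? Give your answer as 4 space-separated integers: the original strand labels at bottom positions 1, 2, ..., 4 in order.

Gen 1 (s1^-1): strand 1 crosses under strand 2. Perm now: [2 1 3 4]
Gen 2 (s3^-1): strand 3 crosses under strand 4. Perm now: [2 1 4 3]
Gen 3 (s2): strand 1 crosses over strand 4. Perm now: [2 4 1 3]
Gen 4 (s2): strand 4 crosses over strand 1. Perm now: [2 1 4 3]
Gen 5 (s1^-1): strand 2 crosses under strand 1. Perm now: [1 2 4 3]
Gen 6 (s2^-1): strand 2 crosses under strand 4. Perm now: [1 4 2 3]

Answer: 1 4 2 3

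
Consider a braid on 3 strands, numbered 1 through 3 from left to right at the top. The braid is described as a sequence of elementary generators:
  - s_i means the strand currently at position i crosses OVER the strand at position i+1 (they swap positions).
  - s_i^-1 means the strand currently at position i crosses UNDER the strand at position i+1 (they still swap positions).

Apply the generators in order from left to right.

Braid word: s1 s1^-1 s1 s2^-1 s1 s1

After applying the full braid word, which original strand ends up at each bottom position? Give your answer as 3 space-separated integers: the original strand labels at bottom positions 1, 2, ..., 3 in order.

Answer: 2 3 1

Derivation:
Gen 1 (s1): strand 1 crosses over strand 2. Perm now: [2 1 3]
Gen 2 (s1^-1): strand 2 crosses under strand 1. Perm now: [1 2 3]
Gen 3 (s1): strand 1 crosses over strand 2. Perm now: [2 1 3]
Gen 4 (s2^-1): strand 1 crosses under strand 3. Perm now: [2 3 1]
Gen 5 (s1): strand 2 crosses over strand 3. Perm now: [3 2 1]
Gen 6 (s1): strand 3 crosses over strand 2. Perm now: [2 3 1]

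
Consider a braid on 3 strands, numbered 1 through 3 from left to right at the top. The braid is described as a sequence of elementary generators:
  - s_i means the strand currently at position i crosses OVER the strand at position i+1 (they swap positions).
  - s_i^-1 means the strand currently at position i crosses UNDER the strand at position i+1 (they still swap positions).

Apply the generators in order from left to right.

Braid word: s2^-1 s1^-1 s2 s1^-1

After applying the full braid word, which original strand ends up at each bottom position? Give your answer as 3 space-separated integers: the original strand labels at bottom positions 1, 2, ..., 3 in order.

Answer: 2 3 1

Derivation:
Gen 1 (s2^-1): strand 2 crosses under strand 3. Perm now: [1 3 2]
Gen 2 (s1^-1): strand 1 crosses under strand 3. Perm now: [3 1 2]
Gen 3 (s2): strand 1 crosses over strand 2. Perm now: [3 2 1]
Gen 4 (s1^-1): strand 3 crosses under strand 2. Perm now: [2 3 1]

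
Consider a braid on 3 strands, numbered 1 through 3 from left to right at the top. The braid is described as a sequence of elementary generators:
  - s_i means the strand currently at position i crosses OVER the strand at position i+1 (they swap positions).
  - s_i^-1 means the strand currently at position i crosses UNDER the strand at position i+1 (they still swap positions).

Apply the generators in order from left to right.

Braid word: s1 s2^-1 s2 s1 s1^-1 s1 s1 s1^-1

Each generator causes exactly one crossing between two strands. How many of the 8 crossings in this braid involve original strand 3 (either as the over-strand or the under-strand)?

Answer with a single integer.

Gen 1: crossing 1x2. Involves strand 3? no. Count so far: 0
Gen 2: crossing 1x3. Involves strand 3? yes. Count so far: 1
Gen 3: crossing 3x1. Involves strand 3? yes. Count so far: 2
Gen 4: crossing 2x1. Involves strand 3? no. Count so far: 2
Gen 5: crossing 1x2. Involves strand 3? no. Count so far: 2
Gen 6: crossing 2x1. Involves strand 3? no. Count so far: 2
Gen 7: crossing 1x2. Involves strand 3? no. Count so far: 2
Gen 8: crossing 2x1. Involves strand 3? no. Count so far: 2

Answer: 2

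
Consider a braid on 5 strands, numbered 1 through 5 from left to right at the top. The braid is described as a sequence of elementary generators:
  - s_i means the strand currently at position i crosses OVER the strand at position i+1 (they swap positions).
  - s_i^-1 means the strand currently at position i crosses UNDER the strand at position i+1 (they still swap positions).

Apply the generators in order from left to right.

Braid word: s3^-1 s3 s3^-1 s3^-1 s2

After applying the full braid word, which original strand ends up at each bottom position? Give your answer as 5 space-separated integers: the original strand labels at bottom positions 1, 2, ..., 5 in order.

Gen 1 (s3^-1): strand 3 crosses under strand 4. Perm now: [1 2 4 3 5]
Gen 2 (s3): strand 4 crosses over strand 3. Perm now: [1 2 3 4 5]
Gen 3 (s3^-1): strand 3 crosses under strand 4. Perm now: [1 2 4 3 5]
Gen 4 (s3^-1): strand 4 crosses under strand 3. Perm now: [1 2 3 4 5]
Gen 5 (s2): strand 2 crosses over strand 3. Perm now: [1 3 2 4 5]

Answer: 1 3 2 4 5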